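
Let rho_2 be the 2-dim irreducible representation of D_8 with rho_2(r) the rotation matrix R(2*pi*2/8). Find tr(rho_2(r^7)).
chi_{rho_2}(r^7) = 2*cos(2*pi*2*7/8) = 0

Reasoning: rho_2(r^7) is rotation by angle 2*pi*2*7/8, whose trace is 2*cos(2*pi*2*7/8) = 0.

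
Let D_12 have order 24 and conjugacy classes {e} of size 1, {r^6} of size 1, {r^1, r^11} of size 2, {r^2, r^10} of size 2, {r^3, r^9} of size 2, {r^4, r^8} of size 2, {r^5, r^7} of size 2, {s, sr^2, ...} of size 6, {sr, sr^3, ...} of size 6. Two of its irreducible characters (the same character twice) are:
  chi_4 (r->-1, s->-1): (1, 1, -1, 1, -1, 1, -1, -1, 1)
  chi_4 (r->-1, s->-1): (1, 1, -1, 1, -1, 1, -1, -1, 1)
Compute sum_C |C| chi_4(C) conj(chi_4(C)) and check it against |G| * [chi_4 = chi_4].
Sum = 24 = |G| = 24; so <chi_4, chi_4> = 1 (norm-1 confirms irreducibility).

Details: Compute term by term over conjugacy classes (|C| * chi_4(C) * conj(chi_4(C))):
  1*(1)*conj(1) + 1*(1)*conj(1) + 2*(-1)*conj(-1) + 2*(1)*conj(1) + 2*(-1)*conj(-1) + 2*(1)*conj(1) + 2*(-1)*conj(-1) + 6*(-1)*conj(-1) + 6*(1)*conj(1)
  = (1) + (1) + (2) + (2) + (2) + (2) + (2) + (6) + (6)
  = 24.
Dividing by |G| = 24 gives 24/24 = 1, matching the row-orthogonality relation <chi_4, chi_4> = [chi_4 = chi_4].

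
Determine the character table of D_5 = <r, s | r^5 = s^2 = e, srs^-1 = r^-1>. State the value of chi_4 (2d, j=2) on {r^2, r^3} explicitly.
Conjugacy classes: {e} of size 1, {r^1, r^4} of size 2, {r^2, r^3} of size 2, {s, sr, ..., sr^4} of size 5.
Character table:
  irrep \ class              {e} (size 1)  {r^1, r^4} (size 2)  {r^2, r^3} (size 2)  {s, sr, ..., sr^4} (size 5)
  chi_1 (triv)               1             1                    1                    1                          
  chi_2 (sign: r->1, s->-1)  1             1                    1                    -1                         
  chi_3 (2d, j=1)            2             -1/2 + sqrt(5)/2     -sqrt(5)/2 - 1/2     0                          
  chi_4 (2d, j=2)            2             -sqrt(5)/2 - 1/2     -1/2 + sqrt(5)/2     0                          

Spot check: chi_4 (2d, j=2) on {r^2, r^3} = -1/2 + sqrt(5)/2.

Solution. D_5 has order 2*5 = 10 with 4 conjugacy classes, hence 4 irreducibles. Sum of squared dims 1 + 1 + 4 + 4 = 10 = |G|. Linear characters come from the abelianisation; the 2-dimensional irreps have character r^k -> 2*cos(2*pi*j*k/5), reflections -> 0.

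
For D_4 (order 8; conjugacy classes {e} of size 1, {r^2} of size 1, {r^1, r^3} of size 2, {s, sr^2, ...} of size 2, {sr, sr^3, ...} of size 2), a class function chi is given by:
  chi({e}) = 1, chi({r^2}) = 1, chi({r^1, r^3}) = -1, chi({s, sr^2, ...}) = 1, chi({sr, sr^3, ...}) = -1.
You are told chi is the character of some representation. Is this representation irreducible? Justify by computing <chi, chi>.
Irreducible: <chi, chi> = 1.

<chi, chi> = (1/|G|) sum_C |C| * |chi(C)|^2 = (1/8)[1*|1|^2 + 1*|1|^2 + 2*|-1|^2 + 2*|1|^2 + 2*|-1|^2]
  = (1/8)[(1) + (1) + (2) + (2) + (2)] = 8/8 = 1.
A character is irreducible iff <chi, chi> = 1, so this representation is irreducible.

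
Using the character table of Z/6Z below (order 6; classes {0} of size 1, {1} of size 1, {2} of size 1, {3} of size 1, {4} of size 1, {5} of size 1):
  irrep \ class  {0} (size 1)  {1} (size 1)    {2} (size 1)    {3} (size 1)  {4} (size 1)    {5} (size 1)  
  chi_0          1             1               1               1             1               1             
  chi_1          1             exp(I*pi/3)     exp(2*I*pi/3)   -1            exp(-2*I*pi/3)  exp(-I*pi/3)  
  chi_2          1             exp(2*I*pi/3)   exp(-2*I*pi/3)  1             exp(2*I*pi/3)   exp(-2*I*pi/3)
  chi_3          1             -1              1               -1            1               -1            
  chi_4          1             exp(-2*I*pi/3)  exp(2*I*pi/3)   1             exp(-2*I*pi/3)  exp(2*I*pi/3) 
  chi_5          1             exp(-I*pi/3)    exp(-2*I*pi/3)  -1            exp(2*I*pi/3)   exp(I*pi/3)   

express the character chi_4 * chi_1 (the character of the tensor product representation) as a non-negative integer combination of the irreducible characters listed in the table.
chi_4 tensor chi_1 = chi_5 (all other irreducibles have multiplicity 0).

The character of a tensor product is the pointwise product (chi_4 * chi_1)(C) = chi_4(C) * chi_1(C):
  {0}: (1)*(1), {1}: (exp(-2*I*pi/3))*(exp(I*pi/3)), {2}: (exp(2*I*pi/3))*(exp(2*I*pi/3)), {3}: (1)*(-1), {4}: (exp(-2*I*pi/3))*(exp(-2*I*pi/3)), {5}: (exp(2*I*pi/3))*(exp(-I*pi/3))
so (chi_4 * chi_1) takes values
  {0} -> 1, {1} -> exp(-I*pi/3), {2} -> exp(-2*I*pi/3), {3} -> -1, {4} -> exp(2*I*pi/3), {5} -> exp(I*pi/3).
Now take the inner product of this character with each irreducible chi from the table, <chi_4*chi_1, chi> = (1/6) sum_C |C| (chi_4*chi_1)(C) conj(chi(C)):
  <chi_4*chi_1, chi_0> = (1/6)[1*(1)*conj(1) + 1*(exp(-I*pi/3))*conj(1) + 1*(exp(-2*I*pi/3))*conj(1) + 1*(-1)*conj(1) + 1*(exp(2*I*pi/3))*conj(1) + 1*(exp(I*pi/3))*conj(1)]
      = (1/6)[(1) + (exp(-I*pi/3)) + (exp(-2*I*pi/3)) + (-1) + (exp(2*I*pi/3)) + (exp(I*pi/3))] = 0/6 = 0
  <chi_4*chi_1, chi_1> = (1/6)[1*(1)*conj(1) + 1*(exp(-I*pi/3))*conj(exp(I*pi/3)) + 1*(exp(-2*I*pi/3))*conj(exp(2*I*pi/3)) + 1*(-1)*conj(-1) + 1*(exp(2*I*pi/3))*conj(exp(-2*I*pi/3)) + 1*(exp(I*pi/3))*conj(exp(-I*pi/3))]
      = (1/6)[(1) + (exp(-2*I*pi/3)) + (exp(2*I*pi/3)) + (1) + (exp(-2*I*pi/3)) + (exp(2*I*pi/3))] = 0/6 = 0
  <chi_4*chi_1, chi_2> = (1/6)[1*(1)*conj(1) + 1*(exp(-I*pi/3))*conj(exp(2*I*pi/3)) + 1*(exp(-2*I*pi/3))*conj(exp(-2*I*pi/3)) + 1*(-1)*conj(1) + 1*(exp(2*I*pi/3))*conj(exp(2*I*pi/3)) + 1*(exp(I*pi/3))*conj(exp(-2*I*pi/3))]
      = (1/6)[(1) + (-1) + (1) + (-1) + (1) + (-1)] = 0/6 = 0
  <chi_4*chi_1, chi_3> = (1/6)[1*(1)*conj(1) + 1*(exp(-I*pi/3))*conj(-1) + 1*(exp(-2*I*pi/3))*conj(1) + 1*(-1)*conj(-1) + 1*(exp(2*I*pi/3))*conj(1) + 1*(exp(I*pi/3))*conj(-1)]
      = (1/6)[(1) + (-exp(-I*pi/3)) + (exp(-2*I*pi/3)) + (1) + (exp(2*I*pi/3)) + (-exp(I*pi/3))] = 0/6 = 0
  <chi_4*chi_1, chi_4> = (1/6)[1*(1)*conj(1) + 1*(exp(-I*pi/3))*conj(exp(-2*I*pi/3)) + 1*(exp(-2*I*pi/3))*conj(exp(2*I*pi/3)) + 1*(-1)*conj(1) + 1*(exp(2*I*pi/3))*conj(exp(-2*I*pi/3)) + 1*(exp(I*pi/3))*conj(exp(2*I*pi/3))]
      = (1/6)[(1) + (exp(I*pi/3)) + (exp(2*I*pi/3)) + (-1) + (exp(-2*I*pi/3)) + (exp(-I*pi/3))] = 0/6 = 0
  <chi_4*chi_1, chi_5> = (1/6)[1*(1)*conj(1) + 1*(exp(-I*pi/3))*conj(exp(-I*pi/3)) + 1*(exp(-2*I*pi/3))*conj(exp(-2*I*pi/3)) + 1*(-1)*conj(-1) + 1*(exp(2*I*pi/3))*conj(exp(2*I*pi/3)) + 1*(exp(I*pi/3))*conj(exp(I*pi/3))]
      = (1/6)[(1) + (1) + (1) + (1) + (1) + (1)] = 6/6 = 1
(Exp terms are combined using exp(i*s)*conj(exp(i*t)) = exp(i*(s-t)), and sums of them are collapsed using the identity that for every m > 1 the m distinct m-th roots of unity sum to 0, e.g. 1 + exp(2*I*pi/3) + exp(-2*I*pi/3) = 0.)
Hence the multiplicities are chi_5: 1. Dimension check: dim(chi_4)*dim(chi_1) = 1*1 = 1 and sum (mult * dim) = 1*1 = 1.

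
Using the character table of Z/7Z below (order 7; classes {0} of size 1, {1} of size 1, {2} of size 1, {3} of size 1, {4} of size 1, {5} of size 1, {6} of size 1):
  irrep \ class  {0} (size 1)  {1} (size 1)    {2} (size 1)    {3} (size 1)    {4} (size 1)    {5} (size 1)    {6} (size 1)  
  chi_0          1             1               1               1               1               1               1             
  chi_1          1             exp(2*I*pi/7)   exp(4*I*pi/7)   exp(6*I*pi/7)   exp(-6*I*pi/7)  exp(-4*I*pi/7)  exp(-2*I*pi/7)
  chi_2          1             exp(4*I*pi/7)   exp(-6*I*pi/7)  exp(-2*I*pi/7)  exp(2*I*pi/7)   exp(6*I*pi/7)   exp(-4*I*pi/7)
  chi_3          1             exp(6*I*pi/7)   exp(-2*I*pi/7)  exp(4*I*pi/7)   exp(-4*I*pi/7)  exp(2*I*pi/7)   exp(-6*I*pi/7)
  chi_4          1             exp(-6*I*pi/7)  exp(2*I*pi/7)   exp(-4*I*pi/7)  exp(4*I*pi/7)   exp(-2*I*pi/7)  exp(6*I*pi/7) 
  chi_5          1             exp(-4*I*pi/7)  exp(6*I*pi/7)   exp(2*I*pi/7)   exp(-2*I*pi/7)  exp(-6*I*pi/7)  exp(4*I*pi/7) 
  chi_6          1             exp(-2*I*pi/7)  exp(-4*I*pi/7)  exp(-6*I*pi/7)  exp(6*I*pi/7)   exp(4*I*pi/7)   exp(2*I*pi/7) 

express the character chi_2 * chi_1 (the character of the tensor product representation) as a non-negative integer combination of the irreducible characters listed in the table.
chi_2 tensor chi_1 = chi_3 (all other irreducibles have multiplicity 0).

Derivation: The character of a tensor product is the pointwise product (chi_2 * chi_1)(C) = chi_2(C) * chi_1(C):
  {0}: (1)*(1), {1}: (exp(4*I*pi/7))*(exp(2*I*pi/7)), {2}: (exp(-6*I*pi/7))*(exp(4*I*pi/7)), {3}: (exp(-2*I*pi/7))*(exp(6*I*pi/7)), {4}: (exp(2*I*pi/7))*(exp(-6*I*pi/7)), {5}: (exp(6*I*pi/7))*(exp(-4*I*pi/7)), {6}: (exp(-4*I*pi/7))*(exp(-2*I*pi/7))
so (chi_2 * chi_1) takes values
  {0} -> 1, {1} -> exp(6*I*pi/7), {2} -> exp(-2*I*pi/7), {3} -> exp(4*I*pi/7), {4} -> exp(-4*I*pi/7), {5} -> exp(2*I*pi/7), {6} -> exp(-6*I*pi/7).
Now take the inner product of this character with each irreducible chi from the table, <chi_2*chi_1, chi> = (1/7) sum_C |C| (chi_2*chi_1)(C) conj(chi(C)):
  <chi_2*chi_1, chi_0> = (1/7)[1*(1)*conj(1) + 1*(exp(6*I*pi/7))*conj(1) + 1*(exp(-2*I*pi/7))*conj(1) + 1*(exp(4*I*pi/7))*conj(1) + 1*(exp(-4*I*pi/7))*conj(1) + 1*(exp(2*I*pi/7))*conj(1) + 1*(exp(-6*I*pi/7))*conj(1)]
      = (1/7)[(1) + (exp(6*I*pi/7)) + (exp(-2*I*pi/7)) + (exp(4*I*pi/7)) + (exp(-4*I*pi/7)) + (exp(2*I*pi/7)) + (exp(-6*I*pi/7))] = 0/7 = 0
  <chi_2*chi_1, chi_1> = (1/7)[1*(1)*conj(1) + 1*(exp(6*I*pi/7))*conj(exp(2*I*pi/7)) + 1*(exp(-2*I*pi/7))*conj(exp(4*I*pi/7)) + 1*(exp(4*I*pi/7))*conj(exp(6*I*pi/7)) + 1*(exp(-4*I*pi/7))*conj(exp(-6*I*pi/7)) + 1*(exp(2*I*pi/7))*conj(exp(-4*I*pi/7)) + 1*(exp(-6*I*pi/7))*conj(exp(-2*I*pi/7))]
      = (1/7)[(1) + (exp(4*I*pi/7)) + (exp(-6*I*pi/7)) + (exp(-2*I*pi/7)) + (exp(2*I*pi/7)) + (exp(6*I*pi/7)) + (exp(-4*I*pi/7))] = 0/7 = 0
  <chi_2*chi_1, chi_2> = (1/7)[1*(1)*conj(1) + 1*(exp(6*I*pi/7))*conj(exp(4*I*pi/7)) + 1*(exp(-2*I*pi/7))*conj(exp(-6*I*pi/7)) + 1*(exp(4*I*pi/7))*conj(exp(-2*I*pi/7)) + 1*(exp(-4*I*pi/7))*conj(exp(2*I*pi/7)) + 1*(exp(2*I*pi/7))*conj(exp(6*I*pi/7)) + 1*(exp(-6*I*pi/7))*conj(exp(-4*I*pi/7))]
      = (1/7)[(1) + (exp(2*I*pi/7)) + (exp(4*I*pi/7)) + (exp(6*I*pi/7)) + (exp(-6*I*pi/7)) + (exp(-4*I*pi/7)) + (exp(-2*I*pi/7))] = 0/7 = 0
  <chi_2*chi_1, chi_3> = (1/7)[1*(1)*conj(1) + 1*(exp(6*I*pi/7))*conj(exp(6*I*pi/7)) + 1*(exp(-2*I*pi/7))*conj(exp(-2*I*pi/7)) + 1*(exp(4*I*pi/7))*conj(exp(4*I*pi/7)) + 1*(exp(-4*I*pi/7))*conj(exp(-4*I*pi/7)) + 1*(exp(2*I*pi/7))*conj(exp(2*I*pi/7)) + 1*(exp(-6*I*pi/7))*conj(exp(-6*I*pi/7))]
      = (1/7)[(1) + (1) + (1) + (1) + (1) + (1) + (1)] = 7/7 = 1
  <chi_2*chi_1, chi_4> = (1/7)[1*(1)*conj(1) + 1*(exp(6*I*pi/7))*conj(exp(-6*I*pi/7)) + 1*(exp(-2*I*pi/7))*conj(exp(2*I*pi/7)) + 1*(exp(4*I*pi/7))*conj(exp(-4*I*pi/7)) + 1*(exp(-4*I*pi/7))*conj(exp(4*I*pi/7)) + 1*(exp(2*I*pi/7))*conj(exp(-2*I*pi/7)) + 1*(exp(-6*I*pi/7))*conj(exp(6*I*pi/7))]
      = (1/7)[(1) + (exp(-2*I*pi/7)) + (exp(-4*I*pi/7)) + (exp(-6*I*pi/7)) + (exp(6*I*pi/7)) + (exp(4*I*pi/7)) + (exp(2*I*pi/7))] = 0/7 = 0
  <chi_2*chi_1, chi_5> = (1/7)[1*(1)*conj(1) + 1*(exp(6*I*pi/7))*conj(exp(-4*I*pi/7)) + 1*(exp(-2*I*pi/7))*conj(exp(6*I*pi/7)) + 1*(exp(4*I*pi/7))*conj(exp(2*I*pi/7)) + 1*(exp(-4*I*pi/7))*conj(exp(-2*I*pi/7)) + 1*(exp(2*I*pi/7))*conj(exp(-6*I*pi/7)) + 1*(exp(-6*I*pi/7))*conj(exp(4*I*pi/7))]
      = (1/7)[(1) + (exp(-4*I*pi/7)) + (exp(6*I*pi/7)) + (exp(2*I*pi/7)) + (exp(-2*I*pi/7)) + (exp(-6*I*pi/7)) + (exp(4*I*pi/7))] = 0/7 = 0
  <chi_2*chi_1, chi_6> = (1/7)[1*(1)*conj(1) + 1*(exp(6*I*pi/7))*conj(exp(-2*I*pi/7)) + 1*(exp(-2*I*pi/7))*conj(exp(-4*I*pi/7)) + 1*(exp(4*I*pi/7))*conj(exp(-6*I*pi/7)) + 1*(exp(-4*I*pi/7))*conj(exp(6*I*pi/7)) + 1*(exp(2*I*pi/7))*conj(exp(4*I*pi/7)) + 1*(exp(-6*I*pi/7))*conj(exp(2*I*pi/7))]
      = (1/7)[(1) + (exp(-6*I*pi/7)) + (exp(2*I*pi/7)) + (exp(-4*I*pi/7)) + (exp(4*I*pi/7)) + (exp(-2*I*pi/7)) + (exp(6*I*pi/7))] = 0/7 = 0
(Exp terms are combined using exp(i*s)*conj(exp(i*t)) = exp(i*(s-t)), and sums of them are collapsed using the identity that for every m > 1 the m distinct m-th roots of unity sum to 0, e.g. 1 + exp(2*I*pi/3) + exp(-2*I*pi/3) = 0.)
Hence the multiplicities are chi_3: 1. Dimension check: dim(chi_2)*dim(chi_1) = 1*1 = 1 and sum (mult * dim) = 1*1 = 1.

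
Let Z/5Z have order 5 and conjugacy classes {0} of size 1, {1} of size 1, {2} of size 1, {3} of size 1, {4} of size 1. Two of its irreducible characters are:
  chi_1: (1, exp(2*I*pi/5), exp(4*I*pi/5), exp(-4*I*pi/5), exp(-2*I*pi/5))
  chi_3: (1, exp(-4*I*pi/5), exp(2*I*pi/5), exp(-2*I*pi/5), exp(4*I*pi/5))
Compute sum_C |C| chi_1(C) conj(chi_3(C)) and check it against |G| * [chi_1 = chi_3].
Sum = 0; so <chi_1, chi_3> = 0 (distinct irreducibles are orthogonal).

Why: Compute term by term over conjugacy classes (|C| * chi_1(C) * conj(chi_3(C))):
  1*(1)*conj(1) + 1*(exp(2*I*pi/5))*conj(exp(-4*I*pi/5)) + 1*(exp(4*I*pi/5))*conj(exp(2*I*pi/5)) + 1*(exp(-4*I*pi/5))*conj(exp(-2*I*pi/5)) + 1*(exp(-2*I*pi/5))*conj(exp(4*I*pi/5))
  = (1) + (exp(-4*I*pi/5)) + (exp(2*I*pi/5)) + (exp(-2*I*pi/5)) + (exp(4*I*pi/5))
  = 0.
(Exp terms are combined using exp(i*s)*conj(exp(i*t)) = exp(i*(s-t)), and sums of them are collapsed using the identity that for every m > 1 the m distinct m-th roots of unity sum to 0, e.g. 1 + exp(2*I*pi/3) + exp(-2*I*pi/3) = 0.)
Dividing by |G| = 5 gives 0/5 = 0, matching the row-orthogonality relation <chi_1, chi_3> = [chi_1 = chi_3].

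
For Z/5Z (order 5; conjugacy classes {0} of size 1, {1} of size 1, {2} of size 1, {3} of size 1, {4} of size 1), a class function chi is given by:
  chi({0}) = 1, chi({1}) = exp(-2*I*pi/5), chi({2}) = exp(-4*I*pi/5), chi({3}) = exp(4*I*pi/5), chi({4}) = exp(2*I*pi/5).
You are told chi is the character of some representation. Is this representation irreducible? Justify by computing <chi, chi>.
Irreducible: <chi, chi> = 1.

Proof sketch: <chi, chi> = (1/|G|) sum_C |C| * |chi(C)|^2 = (1/5)[1*|1|^2 + 1*|exp(-2*I*pi/5)|^2 + 1*|exp(-4*I*pi/5)|^2 + 1*|exp(4*I*pi/5)|^2 + 1*|exp(2*I*pi/5)|^2]
  = (1/5)[(1) + (1) + (1) + (1) + (1)] = 5/5 = 1.
(Exp terms are combined using exp(i*s)*conj(exp(i*t)) = exp(i*(s-t)), and sums of them are collapsed using the identity that for every m > 1 the m distinct m-th roots of unity sum to 0, e.g. 1 + exp(2*I*pi/3) + exp(-2*I*pi/3) = 0.)
A character is irreducible iff <chi, chi> = 1, so this representation is irreducible.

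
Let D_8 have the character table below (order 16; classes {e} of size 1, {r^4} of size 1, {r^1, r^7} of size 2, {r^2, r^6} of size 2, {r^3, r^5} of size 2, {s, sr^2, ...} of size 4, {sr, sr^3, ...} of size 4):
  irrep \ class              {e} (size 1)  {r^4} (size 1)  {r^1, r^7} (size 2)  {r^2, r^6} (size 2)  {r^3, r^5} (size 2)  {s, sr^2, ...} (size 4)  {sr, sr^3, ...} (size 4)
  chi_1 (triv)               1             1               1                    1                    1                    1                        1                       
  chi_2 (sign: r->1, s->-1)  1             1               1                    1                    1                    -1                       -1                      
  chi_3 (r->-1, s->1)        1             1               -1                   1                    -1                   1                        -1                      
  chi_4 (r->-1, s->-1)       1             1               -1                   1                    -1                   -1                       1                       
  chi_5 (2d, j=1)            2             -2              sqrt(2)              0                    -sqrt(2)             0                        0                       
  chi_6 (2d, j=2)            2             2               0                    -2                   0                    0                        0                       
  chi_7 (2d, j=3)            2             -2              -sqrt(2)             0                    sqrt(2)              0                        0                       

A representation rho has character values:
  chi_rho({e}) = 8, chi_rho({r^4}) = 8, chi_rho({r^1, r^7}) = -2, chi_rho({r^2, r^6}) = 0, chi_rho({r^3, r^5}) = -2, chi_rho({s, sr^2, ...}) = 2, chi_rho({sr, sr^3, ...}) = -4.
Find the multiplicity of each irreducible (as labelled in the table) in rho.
Multiplicities: chi_1: 0, chi_2: 1, chi_3: 3, chi_4: 0, chi_5: 0, chi_6: 2, chi_7: 0.

Justification: Use <chi_rho, chi> = (1/|G|) sum_C |C| * chi_rho(C) * conj(chi(C)) with |G| = 16 for each irreducible chi in the table:
  <chi_rho, chi_1> = (1/16)[1*(8)*conj(1) + 1*(8)*conj(1) + 2*(-2)*conj(1) + 2*(0)*conj(1) + 2*(-2)*conj(1) + 4*(2)*conj(1) + 4*(-4)*conj(1)]
      = (1/16)[(8) + (8) + (-4) + (0) + (-4) + (8) + (-16)] = 0/16 = 0
  <chi_rho, chi_2> = (1/16)[1*(8)*conj(1) + 1*(8)*conj(1) + 2*(-2)*conj(1) + 2*(0)*conj(1) + 2*(-2)*conj(1) + 4*(2)*conj(-1) + 4*(-4)*conj(-1)]
      = (1/16)[(8) + (8) + (-4) + (0) + (-4) + (-8) + (16)] = 16/16 = 1
  <chi_rho, chi_3> = (1/16)[1*(8)*conj(1) + 1*(8)*conj(1) + 2*(-2)*conj(-1) + 2*(0)*conj(1) + 2*(-2)*conj(-1) + 4*(2)*conj(1) + 4*(-4)*conj(-1)]
      = (1/16)[(8) + (8) + (4) + (0) + (4) + (8) + (16)] = 48/16 = 3
  <chi_rho, chi_4> = (1/16)[1*(8)*conj(1) + 1*(8)*conj(1) + 2*(-2)*conj(-1) + 2*(0)*conj(1) + 2*(-2)*conj(-1) + 4*(2)*conj(-1) + 4*(-4)*conj(1)]
      = (1/16)[(8) + (8) + (4) + (0) + (4) + (-8) + (-16)] = 0/16 = 0
  <chi_rho, chi_5> = (1/16)[1*(8)*conj(2) + 1*(8)*conj(-2) + 2*(-2)*conj(sqrt(2)) + 2*(0)*conj(0) + 2*(-2)*conj(-sqrt(2)) + 4*(2)*conj(0) + 4*(-4)*conj(0)]
      = (1/16)[(16) + (-16) + (-4*sqrt(2)) + (0) + (4*sqrt(2)) + (0) + (0)] = 0/16 = 0
  <chi_rho, chi_6> = (1/16)[1*(8)*conj(2) + 1*(8)*conj(2) + 2*(-2)*conj(0) + 2*(0)*conj(-2) + 2*(-2)*conj(0) + 4*(2)*conj(0) + 4*(-4)*conj(0)]
      = (1/16)[(16) + (16) + (0) + (0) + (0) + (0) + (0)] = 32/16 = 2
  <chi_rho, chi_7> = (1/16)[1*(8)*conj(2) + 1*(8)*conj(-2) + 2*(-2)*conj(-sqrt(2)) + 2*(0)*conj(0) + 2*(-2)*conj(sqrt(2)) + 4*(2)*conj(0) + 4*(-4)*conj(0)]
      = (1/16)[(16) + (-16) + (4*sqrt(2)) + (0) + (-4*sqrt(2)) + (0) + (0)] = 0/16 = 0
Dimension check: dim(rho) = sum (mult * dim) = 0*1 + 1*1 + 3*1 + 0*1 + 0*2 + 2*2 + 0*2 = 8 = chi_rho(e) = 8.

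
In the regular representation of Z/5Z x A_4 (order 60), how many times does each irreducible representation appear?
Each irreducible V_i of dimension d_i appears with multiplicity d_i, i.e. rho_reg = (direct sum over all irreducibles V_i) d_i V_i. The irreducible dimensions for Z/5Z x A_4 are 1, 1, 1, 1, 1, 1, 1, 1, 1, 1, 1, 1, 1, 1, 1, 3, 3, 3, 3, 3: 15 irreducibles of dimension 1, each with multiplicity 1; 5 irreducibles of dimension 3, each with multiplicity 3. Total dimension 15*1*1 + 5*3*3 = 60 = |G|.

Why: General theorem: in the regular representation of a finite group G, each irreducible appears with multiplicity equal to its dimension. Check: dim(rho_reg) = sum d_i^2 = 1 + 1 + 1 + 1 + 1 + 1 + 1 + 1 + 1 + 1 + 1 + 1 + 1 + 1 + 1 + 9 + 9 + 9 + 9 + 9 = 60 = |G|.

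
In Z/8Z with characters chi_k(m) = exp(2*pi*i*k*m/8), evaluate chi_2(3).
chi_2(3) = zeta_8^6 = -I

Why: chi_2(3) = zeta_8^(2*3) = zeta_8^6. Since zeta_8^8 = 1, this equals zeta_8^6 = exp(2*pi*i*6/8) = -I.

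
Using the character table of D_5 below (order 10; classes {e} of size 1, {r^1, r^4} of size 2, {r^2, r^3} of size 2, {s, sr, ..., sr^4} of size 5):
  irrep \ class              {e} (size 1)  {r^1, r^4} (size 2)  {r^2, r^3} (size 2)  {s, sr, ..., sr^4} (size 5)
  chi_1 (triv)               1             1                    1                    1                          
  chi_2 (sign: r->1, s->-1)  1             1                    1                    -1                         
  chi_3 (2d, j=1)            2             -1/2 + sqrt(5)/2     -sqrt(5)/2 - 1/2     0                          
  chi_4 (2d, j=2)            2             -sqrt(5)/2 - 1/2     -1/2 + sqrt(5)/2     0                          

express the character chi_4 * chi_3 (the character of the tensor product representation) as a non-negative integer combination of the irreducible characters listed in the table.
chi_4 tensor chi_3 = chi_3 + chi_4 (all other irreducibles have multiplicity 0).

Working: The character of a tensor product is the pointwise product (chi_4 * chi_3)(C) = chi_4(C) * chi_3(C):
  {e}: (2)*(2), {r^1, r^4}: (-sqrt(5)/2 - 1/2)*(-1/2 + sqrt(5)/2), {r^2, r^3}: (-1/2 + sqrt(5)/2)*(-sqrt(5)/2 - 1/2), {s, sr, ..., sr^4}: (0)*(0)
so (chi_4 * chi_3) takes values
  {e} -> 4, {r^1, r^4} -> -1, {r^2, r^3} -> -1, {s, sr, ..., sr^4} -> 0.
Now take the inner product of this character with each irreducible chi from the table, <chi_4*chi_3, chi> = (1/10) sum_C |C| (chi_4*chi_3)(C) conj(chi(C)):
  <chi_4*chi_3, chi_1> = (1/10)[1*(4)*conj(1) + 2*(-1)*conj(1) + 2*(-1)*conj(1) + 5*(0)*conj(1)]
      = (1/10)[(4) + (-2) + (-2) + (0)] = 0/10 = 0
  <chi_4*chi_3, chi_2> = (1/10)[1*(4)*conj(1) + 2*(-1)*conj(1) + 2*(-1)*conj(1) + 5*(0)*conj(-1)]
      = (1/10)[(4) + (-2) + (-2) + (0)] = 0/10 = 0
  <chi_4*chi_3, chi_3> = (1/10)[1*(4)*conj(2) + 2*(-1)*conj(-1/2 + sqrt(5)/2) + 2*(-1)*conj(-sqrt(5)/2 - 1/2) + 5*(0)*conj(0)]
      = (1/10)[(8) + (1 - sqrt(5)) + (1 + sqrt(5)) + (0)] = 10/10 = 1
  <chi_4*chi_3, chi_4> = (1/10)[1*(4)*conj(2) + 2*(-1)*conj(-sqrt(5)/2 - 1/2) + 2*(-1)*conj(-1/2 + sqrt(5)/2) + 5*(0)*conj(0)]
      = (1/10)[(8) + (1 + sqrt(5)) + (1 - sqrt(5)) + (0)] = 10/10 = 1
Hence the multiplicities are chi_3: 1, chi_4: 1. Dimension check: dim(chi_4)*dim(chi_3) = 2*2 = 4 and sum (mult * dim) = 1*2 + 1*2 = 4.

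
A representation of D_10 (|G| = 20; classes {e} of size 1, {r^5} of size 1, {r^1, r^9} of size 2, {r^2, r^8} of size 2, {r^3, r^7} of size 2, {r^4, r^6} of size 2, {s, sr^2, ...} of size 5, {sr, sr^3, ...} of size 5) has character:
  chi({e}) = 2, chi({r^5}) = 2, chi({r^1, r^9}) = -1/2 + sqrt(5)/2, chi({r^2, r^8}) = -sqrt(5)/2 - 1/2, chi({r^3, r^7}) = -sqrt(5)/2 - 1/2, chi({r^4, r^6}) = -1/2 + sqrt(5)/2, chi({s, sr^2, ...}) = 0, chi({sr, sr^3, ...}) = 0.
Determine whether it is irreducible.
Irreducible: <chi, chi> = 1.

Proof sketch: <chi, chi> = (1/|G|) sum_C |C| * |chi(C)|^2 = (1/20)[1*|2|^2 + 1*|2|^2 + 2*|-1/2 + sqrt(5)/2|^2 + 2*|-sqrt(5)/2 - 1/2|^2 + 2*|-sqrt(5)/2 - 1/2|^2 + 2*|-1/2 + sqrt(5)/2|^2 + 5*|0|^2 + 5*|0|^2]
  = (1/20)[(4) + (4) + (3 - sqrt(5)) + (sqrt(5) + 3) + (sqrt(5) + 3) + (3 - sqrt(5)) + (0) + (0)] = 20/20 = 1.
A character is irreducible iff <chi, chi> = 1, so this representation is irreducible.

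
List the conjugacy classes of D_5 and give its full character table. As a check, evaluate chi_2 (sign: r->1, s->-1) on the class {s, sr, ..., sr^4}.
Conjugacy classes: {e} of size 1, {r^1, r^4} of size 2, {r^2, r^3} of size 2, {s, sr, ..., sr^4} of size 5.
Character table:
  irrep \ class              {e} (size 1)  {r^1, r^4} (size 2)  {r^2, r^3} (size 2)  {s, sr, ..., sr^4} (size 5)
  chi_1 (triv)               1             1                    1                    1                          
  chi_2 (sign: r->1, s->-1)  1             1                    1                    -1                         
  chi_3 (2d, j=1)            2             -1/2 + sqrt(5)/2     -sqrt(5)/2 - 1/2     0                          
  chi_4 (2d, j=2)            2             -sqrt(5)/2 - 1/2     -1/2 + sqrt(5)/2     0                          

Spot check: chi_2 (sign: r->1, s->-1) on {s, sr, ..., sr^4} = -1.

Argument: D_5 has order 2*5 = 10 with 4 conjugacy classes, hence 4 irreducibles. Sum of squared dims 1 + 1 + 4 + 4 = 10 = |G|. Linear characters come from the abelianisation; the 2-dimensional irreps have character r^k -> 2*cos(2*pi*j*k/5), reflections -> 0.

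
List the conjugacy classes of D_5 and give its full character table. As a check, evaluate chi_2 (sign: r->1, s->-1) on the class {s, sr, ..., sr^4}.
Conjugacy classes: {e} of size 1, {r^1, r^4} of size 2, {r^2, r^3} of size 2, {s, sr, ..., sr^4} of size 5.
Character table:
  irrep \ class              {e} (size 1)  {r^1, r^4} (size 2)  {r^2, r^3} (size 2)  {s, sr, ..., sr^4} (size 5)
  chi_1 (triv)               1             1                    1                    1                          
  chi_2 (sign: r->1, s->-1)  1             1                    1                    -1                         
  chi_3 (2d, j=1)            2             -1/2 + sqrt(5)/2     -sqrt(5)/2 - 1/2     0                          
  chi_4 (2d, j=2)            2             -sqrt(5)/2 - 1/2     -1/2 + sqrt(5)/2     0                          

Spot check: chi_2 (sign: r->1, s->-1) on {s, sr, ..., sr^4} = -1.

D_5 has order 2*5 = 10 with 4 conjugacy classes, hence 4 irreducibles. Sum of squared dims 1 + 1 + 4 + 4 = 10 = |G|. Linear characters come from the abelianisation; the 2-dimensional irreps have character r^k -> 2*cos(2*pi*j*k/5), reflections -> 0.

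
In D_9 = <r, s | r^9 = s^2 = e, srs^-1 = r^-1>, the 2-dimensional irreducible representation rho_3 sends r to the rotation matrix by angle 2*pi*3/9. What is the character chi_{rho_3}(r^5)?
chi_{rho_3}(r^5) = 2*cos(2*pi*3*5/9) = -1

Solution. rho_3(r^5) is rotation by angle 2*pi*3*5/9, whose trace is 2*cos(2*pi*3*5/9) = -1.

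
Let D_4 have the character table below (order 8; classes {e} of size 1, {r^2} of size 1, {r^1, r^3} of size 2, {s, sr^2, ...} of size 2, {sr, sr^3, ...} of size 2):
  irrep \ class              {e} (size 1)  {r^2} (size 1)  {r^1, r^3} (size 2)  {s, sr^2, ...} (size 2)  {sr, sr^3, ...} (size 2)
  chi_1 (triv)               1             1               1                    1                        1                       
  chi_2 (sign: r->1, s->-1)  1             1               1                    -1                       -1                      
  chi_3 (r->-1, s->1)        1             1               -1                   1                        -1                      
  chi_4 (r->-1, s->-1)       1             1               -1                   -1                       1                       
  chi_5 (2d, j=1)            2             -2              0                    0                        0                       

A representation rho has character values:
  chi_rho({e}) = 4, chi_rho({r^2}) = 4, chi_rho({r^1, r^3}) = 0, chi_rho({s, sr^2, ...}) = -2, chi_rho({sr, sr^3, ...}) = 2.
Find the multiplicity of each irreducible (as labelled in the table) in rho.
Multiplicities: chi_1: 1, chi_2: 1, chi_3: 0, chi_4: 2, chi_5: 0.

Why: Use <chi_rho, chi> = (1/|G|) sum_C |C| * chi_rho(C) * conj(chi(C)) with |G| = 8 for each irreducible chi in the table:
  <chi_rho, chi_1> = (1/8)[1*(4)*conj(1) + 1*(4)*conj(1) + 2*(0)*conj(1) + 2*(-2)*conj(1) + 2*(2)*conj(1)]
      = (1/8)[(4) + (4) + (0) + (-4) + (4)] = 8/8 = 1
  <chi_rho, chi_2> = (1/8)[1*(4)*conj(1) + 1*(4)*conj(1) + 2*(0)*conj(1) + 2*(-2)*conj(-1) + 2*(2)*conj(-1)]
      = (1/8)[(4) + (4) + (0) + (4) + (-4)] = 8/8 = 1
  <chi_rho, chi_3> = (1/8)[1*(4)*conj(1) + 1*(4)*conj(1) + 2*(0)*conj(-1) + 2*(-2)*conj(1) + 2*(2)*conj(-1)]
      = (1/8)[(4) + (4) + (0) + (-4) + (-4)] = 0/8 = 0
  <chi_rho, chi_4> = (1/8)[1*(4)*conj(1) + 1*(4)*conj(1) + 2*(0)*conj(-1) + 2*(-2)*conj(-1) + 2*(2)*conj(1)]
      = (1/8)[(4) + (4) + (0) + (4) + (4)] = 16/8 = 2
  <chi_rho, chi_5> = (1/8)[1*(4)*conj(2) + 1*(4)*conj(-2) + 2*(0)*conj(0) + 2*(-2)*conj(0) + 2*(2)*conj(0)]
      = (1/8)[(8) + (-8) + (0) + (0) + (0)] = 0/8 = 0
Dimension check: dim(rho) = sum (mult * dim) = 1*1 + 1*1 + 0*1 + 2*1 + 0*2 = 4 = chi_rho(e) = 4.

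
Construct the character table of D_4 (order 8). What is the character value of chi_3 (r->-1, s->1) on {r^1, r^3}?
Conjugacy classes: {e} of size 1, {r^2} of size 1, {r^1, r^3} of size 2, {s, sr^2, ...} of size 2, {sr, sr^3, ...} of size 2.
Character table:
  irrep \ class              {e} (size 1)  {r^2} (size 1)  {r^1, r^3} (size 2)  {s, sr^2, ...} (size 2)  {sr, sr^3, ...} (size 2)
  chi_1 (triv)               1             1               1                    1                        1                       
  chi_2 (sign: r->1, s->-1)  1             1               1                    -1                       -1                      
  chi_3 (r->-1, s->1)        1             1               -1                   1                        -1                      
  chi_4 (r->-1, s->-1)       1             1               -1                   -1                       1                       
  chi_5 (2d, j=1)            2             -2              0                    0                        0                       

Spot check: chi_3 (r->-1, s->1) on {r^1, r^3} = -1.

Solution. D_4 has order 2*4 = 8 with 5 conjugacy classes, hence 5 irreducibles. Sum of squared dims 1 + 1 + 1 + 1 + 4 = 8 = |G|. Linear characters come from the abelianisation; the 2-dimensional irreps have character r^k -> 2*cos(2*pi*j*k/4), reflections -> 0.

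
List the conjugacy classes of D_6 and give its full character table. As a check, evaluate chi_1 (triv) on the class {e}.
Conjugacy classes: {e} of size 1, {r^3} of size 1, {r^1, r^5} of size 2, {r^2, r^4} of size 2, {s, sr^2, ...} of size 3, {sr, sr^3, ...} of size 3.
Character table:
  irrep \ class              {e} (size 1)  {r^3} (size 1)  {r^1, r^5} (size 2)  {r^2, r^4} (size 2)  {s, sr^2, ...} (size 3)  {sr, sr^3, ...} (size 3)
  chi_1 (triv)               1             1               1                    1                    1                        1                       
  chi_2 (sign: r->1, s->-1)  1             1               1                    1                    -1                       -1                      
  chi_3 (r->-1, s->1)        1             -1              -1                   1                    1                        -1                      
  chi_4 (r->-1, s->-1)       1             -1              -1                   1                    -1                       1                       
  chi_5 (2d, j=1)            2             -2              1                    -1                   0                        0                       
  chi_6 (2d, j=2)            2             2               -1                   -1                   0                        0                       

Spot check: chi_1 (triv) on {e} = 1.

Reasoning: D_6 has order 2*6 = 12 with 6 conjugacy classes, hence 6 irreducibles. Sum of squared dims 1 + 1 + 1 + 1 + 4 + 4 = 12 = |G|. Linear characters come from the abelianisation; the 2-dimensional irreps have character r^k -> 2*cos(2*pi*j*k/6), reflections -> 0.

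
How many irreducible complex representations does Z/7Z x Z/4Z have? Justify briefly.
28

Details: The number of irreducible complex representations of a finite group equals its number of conjugacy classes. Z/7Z x Z/4Z is abelian of order 28, so every element is its own conjugacy class: 28 classes, so Z/7Z x Z/4Z (order 28) has exactly 28 irreducible complex representations.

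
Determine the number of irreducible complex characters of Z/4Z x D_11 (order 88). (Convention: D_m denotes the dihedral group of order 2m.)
28

Proof sketch: The number of irreducible complex representations of a finite group equals its number of conjugacy classes. For a direct product, #classes(G x H) = #classes(G) * #classes(H). Z/4Z has 4 classes (abelian), D_11 has 7 classes, so 4 * 7 = 28, so Z/4Z x D_11 (order 88) has exactly 28 irreducible complex representations.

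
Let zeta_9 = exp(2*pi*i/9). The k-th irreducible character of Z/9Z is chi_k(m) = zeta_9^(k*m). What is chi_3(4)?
chi_3(4) = zeta_9^12 = exp(2*I*pi/3)

Derivation: chi_3(4) = zeta_9^(3*4) = zeta_9^12. Since zeta_9^9 = 1, this equals zeta_9^3 = exp(2*pi*i*3/9) = exp(2*I*pi/3).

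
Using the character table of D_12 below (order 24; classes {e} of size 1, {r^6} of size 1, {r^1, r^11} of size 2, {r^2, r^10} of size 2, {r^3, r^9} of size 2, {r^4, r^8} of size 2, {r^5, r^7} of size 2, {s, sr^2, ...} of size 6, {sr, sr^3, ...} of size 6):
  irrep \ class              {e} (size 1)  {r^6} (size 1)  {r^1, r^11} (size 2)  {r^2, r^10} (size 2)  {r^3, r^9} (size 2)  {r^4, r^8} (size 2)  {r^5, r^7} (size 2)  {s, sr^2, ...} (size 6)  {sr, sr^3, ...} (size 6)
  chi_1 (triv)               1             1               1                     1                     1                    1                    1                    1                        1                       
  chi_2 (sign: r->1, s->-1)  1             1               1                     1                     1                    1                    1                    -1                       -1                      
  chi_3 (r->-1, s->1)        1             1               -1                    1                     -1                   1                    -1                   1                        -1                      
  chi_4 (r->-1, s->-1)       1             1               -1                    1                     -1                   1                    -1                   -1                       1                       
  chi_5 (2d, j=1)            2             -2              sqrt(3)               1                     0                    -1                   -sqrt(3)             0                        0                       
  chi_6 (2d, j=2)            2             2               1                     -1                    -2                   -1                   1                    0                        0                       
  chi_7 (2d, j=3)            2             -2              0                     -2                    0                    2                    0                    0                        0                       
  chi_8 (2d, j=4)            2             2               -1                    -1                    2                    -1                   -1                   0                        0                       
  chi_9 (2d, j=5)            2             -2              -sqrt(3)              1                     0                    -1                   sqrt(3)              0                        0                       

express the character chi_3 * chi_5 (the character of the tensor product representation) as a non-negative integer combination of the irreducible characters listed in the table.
chi_3 tensor chi_5 = chi_9 (all other irreducibles have multiplicity 0).

Reasoning: The character of a tensor product is the pointwise product (chi_3 * chi_5)(C) = chi_3(C) * chi_5(C):
  {e}: (1)*(2), {r^6}: (1)*(-2), {r^1, r^11}: (-1)*(sqrt(3)), {r^2, r^10}: (1)*(1), {r^3, r^9}: (-1)*(0), {r^4, r^8}: (1)*(-1), {r^5, r^7}: (-1)*(-sqrt(3)), {s, sr^2, ...}: (1)*(0), {sr, sr^3, ...}: (-1)*(0)
so (chi_3 * chi_5) takes values
  {e} -> 2, {r^6} -> -2, {r^1, r^11} -> -sqrt(3), {r^2, r^10} -> 1, {r^3, r^9} -> 0, {r^4, r^8} -> -1, {r^5, r^7} -> sqrt(3), {s, sr^2, ...} -> 0, {sr, sr^3, ...} -> 0.
Now take the inner product of this character with each irreducible chi from the table, <chi_3*chi_5, chi> = (1/24) sum_C |C| (chi_3*chi_5)(C) conj(chi(C)):
  <chi_3*chi_5, chi_1> = (1/24)[1*(2)*conj(1) + 1*(-2)*conj(1) + 2*(-sqrt(3))*conj(1) + 2*(1)*conj(1) + 2*(0)*conj(1) + 2*(-1)*conj(1) + 2*(sqrt(3))*conj(1) + 6*(0)*conj(1) + 6*(0)*conj(1)]
      = (1/24)[(2) + (-2) + (-2*sqrt(3)) + (2) + (0) + (-2) + (2*sqrt(3)) + (0) + (0)] = 0/24 = 0
  <chi_3*chi_5, chi_2> = (1/24)[1*(2)*conj(1) + 1*(-2)*conj(1) + 2*(-sqrt(3))*conj(1) + 2*(1)*conj(1) + 2*(0)*conj(1) + 2*(-1)*conj(1) + 2*(sqrt(3))*conj(1) + 6*(0)*conj(-1) + 6*(0)*conj(-1)]
      = (1/24)[(2) + (-2) + (-2*sqrt(3)) + (2) + (0) + (-2) + (2*sqrt(3)) + (0) + (0)] = 0/24 = 0
  <chi_3*chi_5, chi_3> = (1/24)[1*(2)*conj(1) + 1*(-2)*conj(1) + 2*(-sqrt(3))*conj(-1) + 2*(1)*conj(1) + 2*(0)*conj(-1) + 2*(-1)*conj(1) + 2*(sqrt(3))*conj(-1) + 6*(0)*conj(1) + 6*(0)*conj(-1)]
      = (1/24)[(2) + (-2) + (2*sqrt(3)) + (2) + (0) + (-2) + (-2*sqrt(3)) + (0) + (0)] = 0/24 = 0
  <chi_3*chi_5, chi_4> = (1/24)[1*(2)*conj(1) + 1*(-2)*conj(1) + 2*(-sqrt(3))*conj(-1) + 2*(1)*conj(1) + 2*(0)*conj(-1) + 2*(-1)*conj(1) + 2*(sqrt(3))*conj(-1) + 6*(0)*conj(-1) + 6*(0)*conj(1)]
      = (1/24)[(2) + (-2) + (2*sqrt(3)) + (2) + (0) + (-2) + (-2*sqrt(3)) + (0) + (0)] = 0/24 = 0
  <chi_3*chi_5, chi_5> = (1/24)[1*(2)*conj(2) + 1*(-2)*conj(-2) + 2*(-sqrt(3))*conj(sqrt(3)) + 2*(1)*conj(1) + 2*(0)*conj(0) + 2*(-1)*conj(-1) + 2*(sqrt(3))*conj(-sqrt(3)) + 6*(0)*conj(0) + 6*(0)*conj(0)]
      = (1/24)[(4) + (4) + (-6) + (2) + (0) + (2) + (-6) + (0) + (0)] = 0/24 = 0
  <chi_3*chi_5, chi_6> = (1/24)[1*(2)*conj(2) + 1*(-2)*conj(2) + 2*(-sqrt(3))*conj(1) + 2*(1)*conj(-1) + 2*(0)*conj(-2) + 2*(-1)*conj(-1) + 2*(sqrt(3))*conj(1) + 6*(0)*conj(0) + 6*(0)*conj(0)]
      = (1/24)[(4) + (-4) + (-2*sqrt(3)) + (-2) + (0) + (2) + (2*sqrt(3)) + (0) + (0)] = 0/24 = 0
  <chi_3*chi_5, chi_7> = (1/24)[1*(2)*conj(2) + 1*(-2)*conj(-2) + 2*(-sqrt(3))*conj(0) + 2*(1)*conj(-2) + 2*(0)*conj(0) + 2*(-1)*conj(2) + 2*(sqrt(3))*conj(0) + 6*(0)*conj(0) + 6*(0)*conj(0)]
      = (1/24)[(4) + (4) + (0) + (-4) + (0) + (-4) + (0) + (0) + (0)] = 0/24 = 0
  <chi_3*chi_5, chi_8> = (1/24)[1*(2)*conj(2) + 1*(-2)*conj(2) + 2*(-sqrt(3))*conj(-1) + 2*(1)*conj(-1) + 2*(0)*conj(2) + 2*(-1)*conj(-1) + 2*(sqrt(3))*conj(-1) + 6*(0)*conj(0) + 6*(0)*conj(0)]
      = (1/24)[(4) + (-4) + (2*sqrt(3)) + (-2) + (0) + (2) + (-2*sqrt(3)) + (0) + (0)] = 0/24 = 0
  <chi_3*chi_5, chi_9> = (1/24)[1*(2)*conj(2) + 1*(-2)*conj(-2) + 2*(-sqrt(3))*conj(-sqrt(3)) + 2*(1)*conj(1) + 2*(0)*conj(0) + 2*(-1)*conj(-1) + 2*(sqrt(3))*conj(sqrt(3)) + 6*(0)*conj(0) + 6*(0)*conj(0)]
      = (1/24)[(4) + (4) + (6) + (2) + (0) + (2) + (6) + (0) + (0)] = 24/24 = 1
Hence the multiplicities are chi_9: 1. Dimension check: dim(chi_3)*dim(chi_5) = 1*2 = 2 and sum (mult * dim) = 1*2 = 2.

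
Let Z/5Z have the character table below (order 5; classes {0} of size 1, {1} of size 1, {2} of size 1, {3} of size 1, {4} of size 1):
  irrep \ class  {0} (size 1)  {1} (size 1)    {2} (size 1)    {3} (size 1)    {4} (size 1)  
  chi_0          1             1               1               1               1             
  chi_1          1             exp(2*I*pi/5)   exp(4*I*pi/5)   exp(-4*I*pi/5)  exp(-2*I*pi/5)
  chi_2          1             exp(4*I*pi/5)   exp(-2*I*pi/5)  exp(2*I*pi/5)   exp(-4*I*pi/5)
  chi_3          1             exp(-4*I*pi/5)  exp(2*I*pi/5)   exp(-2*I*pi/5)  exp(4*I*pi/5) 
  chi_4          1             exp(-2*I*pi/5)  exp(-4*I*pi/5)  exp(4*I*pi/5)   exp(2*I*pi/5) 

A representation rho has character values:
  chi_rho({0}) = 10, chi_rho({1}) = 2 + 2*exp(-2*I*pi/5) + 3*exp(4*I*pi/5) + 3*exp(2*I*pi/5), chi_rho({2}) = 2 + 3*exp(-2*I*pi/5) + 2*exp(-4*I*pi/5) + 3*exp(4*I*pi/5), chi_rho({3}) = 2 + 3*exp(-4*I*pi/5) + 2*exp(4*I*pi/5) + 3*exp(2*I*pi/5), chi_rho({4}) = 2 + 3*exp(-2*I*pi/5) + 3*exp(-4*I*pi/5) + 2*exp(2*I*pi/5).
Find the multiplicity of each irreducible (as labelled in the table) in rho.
Multiplicities: chi_0: 2, chi_1: 3, chi_2: 3, chi_3: 0, chi_4: 2.

Reasoning: Use <chi_rho, chi> = (1/|G|) sum_C |C| * chi_rho(C) * conj(chi(C)) with |G| = 5 for each irreducible chi in the table:
  <chi_rho, chi_0> = (1/5)[1*(10)*conj(1) + 1*(2 + 2*exp(-2*I*pi/5) + 3*exp(4*I*pi/5) + 3*exp(2*I*pi/5))*conj(1) + 1*(2 + 3*exp(-2*I*pi/5) + 2*exp(-4*I*pi/5) + 3*exp(4*I*pi/5))*conj(1) + 1*(2 + 3*exp(-4*I*pi/5) + 2*exp(4*I*pi/5) + 3*exp(2*I*pi/5))*conj(1) + 1*(2 + 3*exp(-2*I*pi/5) + 3*exp(-4*I*pi/5) + 2*exp(2*I*pi/5))*conj(1)]
      = (1/5)[(10) + (2 + 2*exp(-2*I*pi/5) + 3*exp(4*I*pi/5) + 3*exp(2*I*pi/5)) + (2 + 3*exp(-2*I*pi/5) + 2*exp(-4*I*pi/5) + 3*exp(4*I*pi/5)) + (2 + 3*exp(-4*I*pi/5) + 2*exp(4*I*pi/5) + 3*exp(2*I*pi/5)) + (2 + 3*exp(-2*I*pi/5) + 3*exp(-4*I*pi/5) + 2*exp(2*I*pi/5))] = 10/5 = 2
  <chi_rho, chi_1> = (1/5)[1*(10)*conj(1) + 1*(2 + 2*exp(-2*I*pi/5) + 3*exp(4*I*pi/5) + 3*exp(2*I*pi/5))*conj(exp(2*I*pi/5)) + 1*(2 + 3*exp(-2*I*pi/5) + 2*exp(-4*I*pi/5) + 3*exp(4*I*pi/5))*conj(exp(4*I*pi/5)) + 1*(2 + 3*exp(-4*I*pi/5) + 2*exp(4*I*pi/5) + 3*exp(2*I*pi/5))*conj(exp(-4*I*pi/5)) + 1*(2 + 3*exp(-2*I*pi/5) + 3*exp(-4*I*pi/5) + 2*exp(2*I*pi/5))*conj(exp(-2*I*pi/5))]
      = (1/5)[(10) + (3 + 2*exp(-2*I*pi/5) + 2*exp(-4*I*pi/5) + 3*exp(2*I*pi/5)) + (3 + 2*exp(-4*I*pi/5) + 3*exp(4*I*pi/5) + 2*exp(2*I*pi/5)) + (3 + 2*exp(-2*I*pi/5) + 3*exp(-4*I*pi/5) + 2*exp(4*I*pi/5)) + (3 + 3*exp(-2*I*pi/5) + 2*exp(4*I*pi/5) + 2*exp(2*I*pi/5))] = 15/5 = 3
  <chi_rho, chi_2> = (1/5)[1*(10)*conj(1) + 1*(2 + 2*exp(-2*I*pi/5) + 3*exp(4*I*pi/5) + 3*exp(2*I*pi/5))*conj(exp(4*I*pi/5)) + 1*(2 + 3*exp(-2*I*pi/5) + 2*exp(-4*I*pi/5) + 3*exp(4*I*pi/5))*conj(exp(-2*I*pi/5)) + 1*(2 + 3*exp(-4*I*pi/5) + 2*exp(4*I*pi/5) + 3*exp(2*I*pi/5))*conj(exp(2*I*pi/5)) + 1*(2 + 3*exp(-2*I*pi/5) + 3*exp(-4*I*pi/5) + 2*exp(2*I*pi/5))*conj(exp(-4*I*pi/5))]
      = (1/5)[(10) + (3 + 3*exp(-2*I*pi/5) + 2*exp(-4*I*pi/5) + 2*exp(4*I*pi/5)) + (3 + 2*exp(-2*I*pi/5) + 3*exp(-4*I*pi/5) + 2*exp(2*I*pi/5)) + (3 + 2*exp(-2*I*pi/5) + 3*exp(4*I*pi/5) + 2*exp(2*I*pi/5)) + (3 + 2*exp(-4*I*pi/5) + 2*exp(4*I*pi/5) + 3*exp(2*I*pi/5))] = 15/5 = 3
  <chi_rho, chi_3> = (1/5)[1*(10)*conj(1) + 1*(2 + 2*exp(-2*I*pi/5) + 3*exp(4*I*pi/5) + 3*exp(2*I*pi/5))*conj(exp(-4*I*pi/5)) + 1*(2 + 3*exp(-2*I*pi/5) + 2*exp(-4*I*pi/5) + 3*exp(4*I*pi/5))*conj(exp(2*I*pi/5)) + 1*(2 + 3*exp(-4*I*pi/5) + 2*exp(4*I*pi/5) + 3*exp(2*I*pi/5))*conj(exp(-2*I*pi/5)) + 1*(2 + 3*exp(-2*I*pi/5) + 3*exp(-4*I*pi/5) + 2*exp(2*I*pi/5))*conj(exp(4*I*pi/5))]
      = (1/5)[(10) + (3*exp(-2*I*pi/5) + 3*exp(-4*I*pi/5) + 2*exp(4*I*pi/5) + 2*exp(2*I*pi/5)) + (2*exp(-2*I*pi/5) + 3*exp(-4*I*pi/5) + 2*exp(4*I*pi/5) + 3*exp(2*I*pi/5)) + (3*exp(-2*I*pi/5) + 2*exp(-4*I*pi/5) + 3*exp(4*I*pi/5) + 2*exp(2*I*pi/5)) + (2*exp(-2*I*pi/5) + 2*exp(-4*I*pi/5) + 3*exp(4*I*pi/5) + 3*exp(2*I*pi/5))] = 0/5 = 0
  <chi_rho, chi_4> = (1/5)[1*(10)*conj(1) + 1*(2 + 2*exp(-2*I*pi/5) + 3*exp(4*I*pi/5) + 3*exp(2*I*pi/5))*conj(exp(-2*I*pi/5)) + 1*(2 + 3*exp(-2*I*pi/5) + 2*exp(-4*I*pi/5) + 3*exp(4*I*pi/5))*conj(exp(-4*I*pi/5)) + 1*(2 + 3*exp(-4*I*pi/5) + 2*exp(4*I*pi/5) + 3*exp(2*I*pi/5))*conj(exp(4*I*pi/5)) + 1*(2 + 3*exp(-2*I*pi/5) + 3*exp(-4*I*pi/5) + 2*exp(2*I*pi/5))*conj(exp(2*I*pi/5))]
      = (1/5)[(10) + (2 + 3*exp(-4*I*pi/5) + 3*exp(4*I*pi/5) + 2*exp(2*I*pi/5)) + (2 + 3*exp(-2*I*pi/5) + 2*exp(4*I*pi/5) + 3*exp(2*I*pi/5)) + (2 + 3*exp(-2*I*pi/5) + 2*exp(-4*I*pi/5) + 3*exp(2*I*pi/5)) + (2 + 2*exp(-2*I*pi/5) + 3*exp(-4*I*pi/5) + 3*exp(4*I*pi/5))] = 10/5 = 2
(Exp terms are combined using exp(i*s)*conj(exp(i*t)) = exp(i*(s-t)), and sums of them are collapsed using the identity that for every m > 1 the m distinct m-th roots of unity sum to 0, e.g. 1 + exp(2*I*pi/3) + exp(-2*I*pi/3) = 0.)
Dimension check: dim(rho) = sum (mult * dim) = 2*1 + 3*1 + 3*1 + 0*1 + 2*1 = 10 = chi_rho(e) = 10.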